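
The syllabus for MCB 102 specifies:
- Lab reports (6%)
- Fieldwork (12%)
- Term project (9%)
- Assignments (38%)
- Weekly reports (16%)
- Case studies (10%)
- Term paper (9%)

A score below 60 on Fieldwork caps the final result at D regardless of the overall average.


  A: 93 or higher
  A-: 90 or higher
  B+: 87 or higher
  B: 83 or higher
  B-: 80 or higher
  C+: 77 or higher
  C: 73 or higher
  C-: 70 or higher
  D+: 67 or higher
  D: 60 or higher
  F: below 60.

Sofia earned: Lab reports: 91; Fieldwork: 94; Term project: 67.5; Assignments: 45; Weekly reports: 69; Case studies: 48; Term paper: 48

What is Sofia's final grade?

D

Fieldwork score 94 ≥ 60: minimum met.
Weighted total:
  Lab reports 91 × 0.06 = 5.46
  Fieldwork 94 × 0.12 = 11.28
  Term project 67.5 × 0.09 = 6.075
  Assignments 45 × 0.38 = 17.1
  Weekly reports 69 × 0.16 = 11.04
  Case studies 48 × 0.1 = 4.8
  Term paper 48 × 0.09 = 4.32
Sum = 60.075
60.075 is ≥ 60 and < 67 → D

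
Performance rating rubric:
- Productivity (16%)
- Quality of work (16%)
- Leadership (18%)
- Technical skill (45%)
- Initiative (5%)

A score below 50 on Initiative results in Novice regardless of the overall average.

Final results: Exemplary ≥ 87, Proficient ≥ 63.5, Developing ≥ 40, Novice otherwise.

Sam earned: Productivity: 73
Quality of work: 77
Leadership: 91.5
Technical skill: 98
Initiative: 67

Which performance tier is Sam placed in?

Exemplary

Initiative score 67 ≥ 50: minimum met.
Weighted total:
  Productivity 73 × 0.16 = 11.68
  Quality of work 77 × 0.16 = 12.32
  Leadership 91.5 × 0.18 = 16.47
  Technical skill 98 × 0.45 = 44.1
  Initiative 67 × 0.05 = 3.35
Sum = 87.92
87.92 ≥ 87 → Exemplary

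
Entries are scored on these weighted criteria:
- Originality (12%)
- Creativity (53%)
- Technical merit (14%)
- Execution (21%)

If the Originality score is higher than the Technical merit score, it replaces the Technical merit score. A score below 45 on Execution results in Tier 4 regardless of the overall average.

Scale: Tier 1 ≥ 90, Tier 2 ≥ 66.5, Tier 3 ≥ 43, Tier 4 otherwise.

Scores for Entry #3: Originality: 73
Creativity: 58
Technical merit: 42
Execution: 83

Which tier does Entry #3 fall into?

Originality (73) > Technical merit (42), so Technical merit counts as 73.
Execution score 83 ≥ 45: minimum met.
Weighted total:
  Originality 73 × 0.12 = 8.76
  Creativity 58 × 0.53 = 30.74
  Technical merit 73 × 0.14 = 10.22
  Execution 83 × 0.21 = 17.43
Sum = 67.15
67.15 is ≥ 66.5 and < 90 → Tier 2

Tier 2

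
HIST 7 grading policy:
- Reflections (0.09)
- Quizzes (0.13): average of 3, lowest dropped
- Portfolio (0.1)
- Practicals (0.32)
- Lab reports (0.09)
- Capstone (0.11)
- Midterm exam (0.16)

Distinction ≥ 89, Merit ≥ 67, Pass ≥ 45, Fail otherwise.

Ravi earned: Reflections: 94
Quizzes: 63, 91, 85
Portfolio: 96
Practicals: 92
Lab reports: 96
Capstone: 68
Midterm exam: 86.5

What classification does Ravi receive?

Quizzes: drop 63 → average of remaining 2 = 176/2 = 88
Weighted total:
  Reflections 94 × 0.09 = 8.46
  Quizzes 88 × 0.13 = 11.44
  Portfolio 96 × 0.1 = 9.6
  Practicals 92 × 0.32 = 29.44
  Lab reports 96 × 0.09 = 8.64
  Capstone 68 × 0.11 = 7.48
  Midterm exam 86.5 × 0.16 = 13.84
Sum = 88.9
88.9 is ≥ 67 and < 89 → Merit

Merit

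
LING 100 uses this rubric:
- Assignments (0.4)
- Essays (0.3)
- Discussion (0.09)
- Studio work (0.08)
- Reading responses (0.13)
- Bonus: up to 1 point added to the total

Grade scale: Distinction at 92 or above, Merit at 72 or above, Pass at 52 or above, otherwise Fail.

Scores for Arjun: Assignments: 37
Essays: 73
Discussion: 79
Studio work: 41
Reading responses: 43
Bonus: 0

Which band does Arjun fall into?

Pass

Weighted total:
  Assignments 37 × 0.4 = 14.8
  Essays 73 × 0.3 = 21.9
  Discussion 79 × 0.09 = 7.11
  Studio work 41 × 0.08 = 3.28
  Reading responses 43 × 0.13 = 5.59
Sum = 52.68
Bonus: 52.68 + 0 = 52.68
52.68 is ≥ 52 and < 72 → Pass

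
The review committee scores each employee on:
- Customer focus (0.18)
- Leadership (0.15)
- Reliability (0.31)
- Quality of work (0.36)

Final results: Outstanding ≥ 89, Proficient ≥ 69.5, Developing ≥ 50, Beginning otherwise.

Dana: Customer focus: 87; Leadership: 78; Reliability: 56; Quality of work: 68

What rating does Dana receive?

Developing

Weighted total:
  Customer focus 87 × 0.18 = 15.66
  Leadership 78 × 0.15 = 11.7
  Reliability 56 × 0.31 = 17.36
  Quality of work 68 × 0.36 = 24.48
Sum = 69.2
69.2 is ≥ 50 and < 69.5 → Developing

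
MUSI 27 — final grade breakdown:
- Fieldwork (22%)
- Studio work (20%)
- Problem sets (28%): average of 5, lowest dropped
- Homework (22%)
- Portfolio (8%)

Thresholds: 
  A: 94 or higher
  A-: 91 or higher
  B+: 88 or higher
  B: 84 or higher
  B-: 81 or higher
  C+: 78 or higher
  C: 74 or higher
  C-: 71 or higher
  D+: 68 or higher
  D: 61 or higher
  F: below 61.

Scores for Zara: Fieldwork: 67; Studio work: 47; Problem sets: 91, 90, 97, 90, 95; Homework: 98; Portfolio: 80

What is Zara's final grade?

C+

Problem sets: drop 90 → average of remaining 4 = 373/4 = 93.25
Weighted total:
  Fieldwork 67 × 0.22 = 14.74
  Studio work 47 × 0.2 = 9.4
  Problem sets 93.25 × 0.28 = 26.11
  Homework 98 × 0.22 = 21.56
  Portfolio 80 × 0.08 = 6.4
Sum = 78.21
78.21 is ≥ 78 and < 81 → C+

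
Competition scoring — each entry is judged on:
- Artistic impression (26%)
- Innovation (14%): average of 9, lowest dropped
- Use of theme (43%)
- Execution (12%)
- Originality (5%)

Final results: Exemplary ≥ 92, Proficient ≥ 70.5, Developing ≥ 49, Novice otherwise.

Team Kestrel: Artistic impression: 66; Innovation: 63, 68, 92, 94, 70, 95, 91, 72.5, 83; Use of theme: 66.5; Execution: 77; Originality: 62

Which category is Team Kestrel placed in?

Innovation: drop 63 → average of remaining 8 = 665.5/8 = 83.1875
Weighted total:
  Artistic impression 66 × 0.26 = 17.16
  Innovation 83.1875 × 0.14 = 11.64625
  Use of theme 66.5 × 0.43 = 28.595
  Execution 77 × 0.12 = 9.24
  Originality 62 × 0.05 = 3.1
Sum = 69.74125
69.74125 is ≥ 49 and < 70.5 → Developing

Developing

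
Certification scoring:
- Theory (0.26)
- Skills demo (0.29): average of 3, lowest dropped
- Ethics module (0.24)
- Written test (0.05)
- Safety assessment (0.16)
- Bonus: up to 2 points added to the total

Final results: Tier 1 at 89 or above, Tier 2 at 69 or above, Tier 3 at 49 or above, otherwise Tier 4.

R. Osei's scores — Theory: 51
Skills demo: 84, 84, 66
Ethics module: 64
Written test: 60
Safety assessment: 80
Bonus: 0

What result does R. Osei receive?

Skills demo: drop 66 → average of remaining 2 = 168/2 = 84
Weighted total:
  Theory 51 × 0.26 = 13.26
  Skills demo 84 × 0.29 = 24.36
  Ethics module 64 × 0.24 = 15.36
  Written test 60 × 0.05 = 3
  Safety assessment 80 × 0.16 = 12.8
Sum = 68.78
Bonus: 68.78 + 0 = 68.78
68.78 is ≥ 49 and < 69 → Tier 3

Tier 3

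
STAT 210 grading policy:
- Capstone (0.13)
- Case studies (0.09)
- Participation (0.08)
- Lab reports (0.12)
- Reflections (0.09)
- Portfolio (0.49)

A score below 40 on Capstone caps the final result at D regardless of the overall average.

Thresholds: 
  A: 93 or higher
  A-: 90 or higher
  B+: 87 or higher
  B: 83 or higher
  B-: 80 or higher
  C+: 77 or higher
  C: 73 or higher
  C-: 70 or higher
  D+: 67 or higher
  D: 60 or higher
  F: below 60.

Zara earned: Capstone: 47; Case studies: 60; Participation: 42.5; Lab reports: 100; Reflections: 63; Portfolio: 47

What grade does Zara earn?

F

Capstone score 47 ≥ 40: minimum met.
Weighted total:
  Capstone 47 × 0.13 = 6.11
  Case studies 60 × 0.09 = 5.4
  Participation 42.5 × 0.08 = 3.4
  Lab reports 100 × 0.12 = 12
  Reflections 63 × 0.09 = 5.67
  Portfolio 47 × 0.49 = 23.03
Sum = 55.61
55.61 < 60 → F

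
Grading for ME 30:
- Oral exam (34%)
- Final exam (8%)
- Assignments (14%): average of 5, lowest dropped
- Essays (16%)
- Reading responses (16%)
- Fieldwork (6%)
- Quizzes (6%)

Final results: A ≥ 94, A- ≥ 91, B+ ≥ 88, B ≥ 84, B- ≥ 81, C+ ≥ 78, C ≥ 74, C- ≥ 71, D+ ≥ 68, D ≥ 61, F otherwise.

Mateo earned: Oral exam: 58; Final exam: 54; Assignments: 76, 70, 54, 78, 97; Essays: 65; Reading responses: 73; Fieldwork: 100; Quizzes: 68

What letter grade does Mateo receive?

D

Assignments: drop 54 → average of remaining 4 = 321/4 = 80.25
Weighted total:
  Oral exam 58 × 0.34 = 19.72
  Final exam 54 × 0.08 = 4.32
  Assignments 80.25 × 0.14 = 11.235
  Essays 65 × 0.16 = 10.4
  Reading responses 73 × 0.16 = 11.68
  Fieldwork 100 × 0.06 = 6
  Quizzes 68 × 0.06 = 4.08
Sum = 67.435
67.435 is ≥ 61 and < 68 → D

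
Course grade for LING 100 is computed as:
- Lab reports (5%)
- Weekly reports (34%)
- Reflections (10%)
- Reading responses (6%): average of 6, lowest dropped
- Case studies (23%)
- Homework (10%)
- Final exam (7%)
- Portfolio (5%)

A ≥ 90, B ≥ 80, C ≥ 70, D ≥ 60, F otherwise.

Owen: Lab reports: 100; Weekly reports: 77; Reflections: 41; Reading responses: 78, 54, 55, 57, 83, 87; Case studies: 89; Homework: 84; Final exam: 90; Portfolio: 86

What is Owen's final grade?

C

Reading responses: drop 54 → average of remaining 5 = 360/5 = 72
Weighted total:
  Lab reports 100 × 0.05 = 5
  Weekly reports 77 × 0.34 = 26.18
  Reflections 41 × 0.1 = 4.1
  Reading responses 72 × 0.06 = 4.32
  Case studies 89 × 0.23 = 20.47
  Homework 84 × 0.1 = 8.4
  Final exam 90 × 0.07 = 6.3
  Portfolio 86 × 0.05 = 4.3
Sum = 79.07
79.07 is ≥ 70 and < 80 → C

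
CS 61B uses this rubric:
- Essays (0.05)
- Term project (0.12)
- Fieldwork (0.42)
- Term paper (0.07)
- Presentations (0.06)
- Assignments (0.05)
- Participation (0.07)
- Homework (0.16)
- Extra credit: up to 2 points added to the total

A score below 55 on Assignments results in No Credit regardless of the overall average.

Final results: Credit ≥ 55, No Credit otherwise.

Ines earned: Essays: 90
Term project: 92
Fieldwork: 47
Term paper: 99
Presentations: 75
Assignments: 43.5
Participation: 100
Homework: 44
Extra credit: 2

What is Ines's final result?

No Credit

Assignments score 43.5 < 55: minimum not met.
Weighted total:
  Essays 90 × 0.05 = 4.5
  Term project 92 × 0.12 = 11.04
  Fieldwork 47 × 0.42 = 19.74
  Term paper 99 × 0.07 = 6.93
  Presentations 75 × 0.06 = 4.5
  Assignments 43.5 × 0.05 = 2.175
  Participation 100 × 0.07 = 7
  Homework 44 × 0.16 = 7.04
Sum = 62.925
Extra credit: 62.925 + 2 = 64.925
Because the Assignments minimum was not met, the result is No Credit.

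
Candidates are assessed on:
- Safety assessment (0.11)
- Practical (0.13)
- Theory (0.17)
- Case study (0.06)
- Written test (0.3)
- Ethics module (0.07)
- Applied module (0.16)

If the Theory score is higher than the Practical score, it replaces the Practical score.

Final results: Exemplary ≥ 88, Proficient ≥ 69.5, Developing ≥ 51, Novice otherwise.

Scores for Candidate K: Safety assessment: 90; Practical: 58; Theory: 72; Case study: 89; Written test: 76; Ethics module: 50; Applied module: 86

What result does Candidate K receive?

Theory (72) > Practical (58), so Practical counts as 72.
Weighted total:
  Safety assessment 90 × 0.11 = 9.9
  Practical 72 × 0.13 = 9.36
  Theory 72 × 0.17 = 12.24
  Case study 89 × 0.06 = 5.34
  Written test 76 × 0.3 = 22.8
  Ethics module 50 × 0.07 = 3.5
  Applied module 86 × 0.16 = 13.76
Sum = 76.9
76.9 is ≥ 69.5 and < 88 → Proficient

Proficient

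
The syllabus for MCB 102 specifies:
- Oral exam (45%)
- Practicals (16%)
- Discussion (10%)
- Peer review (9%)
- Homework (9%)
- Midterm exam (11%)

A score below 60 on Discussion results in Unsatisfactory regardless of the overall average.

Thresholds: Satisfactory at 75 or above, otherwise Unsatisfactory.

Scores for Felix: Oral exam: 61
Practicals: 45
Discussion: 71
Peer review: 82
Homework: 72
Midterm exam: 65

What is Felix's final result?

Unsatisfactory

Discussion score 71 ≥ 60: minimum met.
Weighted total:
  Oral exam 61 × 0.45 = 27.45
  Practicals 45 × 0.16 = 7.2
  Discussion 71 × 0.1 = 7.1
  Peer review 82 × 0.09 = 7.38
  Homework 72 × 0.09 = 6.48
  Midterm exam 65 × 0.11 = 7.15
Sum = 62.76
62.76 < 75 → Unsatisfactory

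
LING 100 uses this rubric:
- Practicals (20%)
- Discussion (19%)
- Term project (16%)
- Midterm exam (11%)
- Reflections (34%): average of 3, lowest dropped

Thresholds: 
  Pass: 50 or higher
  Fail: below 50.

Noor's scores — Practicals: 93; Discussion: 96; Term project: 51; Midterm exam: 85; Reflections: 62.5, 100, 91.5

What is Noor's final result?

Reflections: drop 62.5 → average of remaining 2 = 191.5/2 = 95.75
Weighted total:
  Practicals 93 × 0.2 = 18.6
  Discussion 96 × 0.19 = 18.24
  Term project 51 × 0.16 = 8.16
  Midterm exam 85 × 0.11 = 9.35
  Reflections 95.75 × 0.34 = 32.555
Sum = 86.905
86.905 ≥ 50 → Pass

Pass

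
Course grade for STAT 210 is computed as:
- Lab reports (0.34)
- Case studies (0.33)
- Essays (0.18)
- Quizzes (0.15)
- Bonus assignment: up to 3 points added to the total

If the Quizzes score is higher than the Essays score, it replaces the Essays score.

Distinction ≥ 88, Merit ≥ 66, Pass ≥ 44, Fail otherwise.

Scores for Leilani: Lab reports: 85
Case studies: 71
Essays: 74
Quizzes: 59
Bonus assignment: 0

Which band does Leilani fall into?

Merit

Quizzes (59) ≤ Essays (74), so Essays stays at 74.
Weighted total:
  Lab reports 85 × 0.34 = 28.9
  Case studies 71 × 0.33 = 23.43
  Essays 74 × 0.18 = 13.32
  Quizzes 59 × 0.15 = 8.85
Sum = 74.5
Bonus assignment: 74.5 + 0 = 74.5
74.5 is ≥ 66 and < 88 → Merit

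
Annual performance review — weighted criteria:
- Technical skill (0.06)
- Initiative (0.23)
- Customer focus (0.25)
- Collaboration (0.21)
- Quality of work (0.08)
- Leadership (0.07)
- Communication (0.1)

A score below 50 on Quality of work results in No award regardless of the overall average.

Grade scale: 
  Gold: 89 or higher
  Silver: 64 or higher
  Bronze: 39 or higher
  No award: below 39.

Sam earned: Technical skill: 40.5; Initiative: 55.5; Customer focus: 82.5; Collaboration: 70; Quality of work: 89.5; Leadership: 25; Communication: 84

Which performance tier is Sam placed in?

Silver

Quality of work score 89.5 ≥ 50: minimum met.
Weighted total:
  Technical skill 40.5 × 0.06 = 2.43
  Initiative 55.5 × 0.23 = 12.765
  Customer focus 82.5 × 0.25 = 20.625
  Collaboration 70 × 0.21 = 14.7
  Quality of work 89.5 × 0.08 = 7.16
  Leadership 25 × 0.07 = 1.75
  Communication 84 × 0.1 = 8.4
Sum = 67.83
67.83 is ≥ 64 and < 89 → Silver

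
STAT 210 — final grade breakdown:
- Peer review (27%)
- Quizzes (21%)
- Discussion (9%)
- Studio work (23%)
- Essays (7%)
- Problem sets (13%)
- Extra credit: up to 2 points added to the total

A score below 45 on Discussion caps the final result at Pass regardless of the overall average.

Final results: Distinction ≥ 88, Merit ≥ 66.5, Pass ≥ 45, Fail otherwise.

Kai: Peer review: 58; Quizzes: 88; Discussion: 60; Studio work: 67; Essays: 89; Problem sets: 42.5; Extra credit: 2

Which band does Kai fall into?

Merit

Discussion score 60 ≥ 45: minimum met.
Weighted total:
  Peer review 58 × 0.27 = 15.66
  Quizzes 88 × 0.21 = 18.48
  Discussion 60 × 0.09 = 5.4
  Studio work 67 × 0.23 = 15.41
  Essays 89 × 0.07 = 6.23
  Problem sets 42.5 × 0.13 = 5.525
Sum = 66.705
Extra credit: 66.705 + 2 = 68.705
68.705 is ≥ 66.5 and < 88 → Merit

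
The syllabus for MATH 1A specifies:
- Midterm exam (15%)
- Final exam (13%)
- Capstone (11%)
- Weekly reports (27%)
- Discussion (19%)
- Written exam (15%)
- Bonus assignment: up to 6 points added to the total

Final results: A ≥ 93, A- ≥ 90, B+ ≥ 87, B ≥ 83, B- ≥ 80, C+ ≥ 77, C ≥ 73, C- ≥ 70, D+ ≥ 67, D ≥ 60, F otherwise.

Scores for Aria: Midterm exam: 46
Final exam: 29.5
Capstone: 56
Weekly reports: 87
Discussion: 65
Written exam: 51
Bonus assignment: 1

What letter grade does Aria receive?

Weighted total:
  Midterm exam 46 × 0.15 = 6.9
  Final exam 29.5 × 0.13 = 3.835
  Capstone 56 × 0.11 = 6.16
  Weekly reports 87 × 0.27 = 23.49
  Discussion 65 × 0.19 = 12.35
  Written exam 51 × 0.15 = 7.65
Sum = 60.385
Bonus assignment: 60.385 + 1 = 61.385
61.385 is ≥ 60 and < 67 → D

D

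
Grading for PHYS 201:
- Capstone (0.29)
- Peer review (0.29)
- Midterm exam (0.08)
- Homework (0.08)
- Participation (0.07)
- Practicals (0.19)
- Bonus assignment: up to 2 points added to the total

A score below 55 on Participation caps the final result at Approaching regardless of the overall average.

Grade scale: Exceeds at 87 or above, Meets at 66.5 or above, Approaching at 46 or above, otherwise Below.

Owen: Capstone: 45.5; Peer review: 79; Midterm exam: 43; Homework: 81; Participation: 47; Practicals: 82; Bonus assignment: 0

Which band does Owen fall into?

Participation score 47 < 55: minimum not met.
Weighted total:
  Capstone 45.5 × 0.29 = 13.195
  Peer review 79 × 0.29 = 22.91
  Midterm exam 43 × 0.08 = 3.44
  Homework 81 × 0.08 = 6.48
  Participation 47 × 0.07 = 3.29
  Practicals 82 × 0.19 = 15.58
Sum = 64.895
Bonus assignment: 64.895 + 0 = 64.895
64.895 would be Approaching; cap at Approaching applies → Approaching.

Approaching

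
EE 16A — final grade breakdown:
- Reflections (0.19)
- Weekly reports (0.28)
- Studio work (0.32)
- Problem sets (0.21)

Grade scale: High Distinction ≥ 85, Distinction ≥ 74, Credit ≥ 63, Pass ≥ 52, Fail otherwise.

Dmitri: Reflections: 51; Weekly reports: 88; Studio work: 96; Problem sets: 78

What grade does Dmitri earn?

Distinction

Weighted total:
  Reflections 51 × 0.19 = 9.69
  Weekly reports 88 × 0.28 = 24.64
  Studio work 96 × 0.32 = 30.72
  Problem sets 78 × 0.21 = 16.38
Sum = 81.43
81.43 is ≥ 74 and < 85 → Distinction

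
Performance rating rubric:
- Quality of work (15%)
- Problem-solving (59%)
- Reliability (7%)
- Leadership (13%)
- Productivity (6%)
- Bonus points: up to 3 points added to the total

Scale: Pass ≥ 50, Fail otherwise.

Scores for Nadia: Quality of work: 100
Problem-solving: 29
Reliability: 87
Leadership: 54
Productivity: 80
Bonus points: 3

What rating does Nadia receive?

Weighted total:
  Quality of work 100 × 0.15 = 15
  Problem-solving 29 × 0.59 = 17.11
  Reliability 87 × 0.07 = 6.09
  Leadership 54 × 0.13 = 7.02
  Productivity 80 × 0.06 = 4.8
Sum = 50.02
Bonus points: 50.02 + 3 = 53.02
53.02 ≥ 50 → Pass

Pass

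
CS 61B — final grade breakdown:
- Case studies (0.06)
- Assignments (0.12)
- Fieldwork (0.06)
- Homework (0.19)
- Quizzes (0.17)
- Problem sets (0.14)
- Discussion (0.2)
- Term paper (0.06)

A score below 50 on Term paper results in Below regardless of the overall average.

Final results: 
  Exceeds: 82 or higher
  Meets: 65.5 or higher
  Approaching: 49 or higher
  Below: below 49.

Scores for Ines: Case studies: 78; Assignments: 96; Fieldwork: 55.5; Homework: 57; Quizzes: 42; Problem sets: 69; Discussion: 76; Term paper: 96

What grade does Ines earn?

Meets

Term paper score 96 ≥ 50: minimum met.
Weighted total:
  Case studies 78 × 0.06 = 4.68
  Assignments 96 × 0.12 = 11.52
  Fieldwork 55.5 × 0.06 = 3.33
  Homework 57 × 0.19 = 10.83
  Quizzes 42 × 0.17 = 7.14
  Problem sets 69 × 0.14 = 9.66
  Discussion 76 × 0.2 = 15.2
  Term paper 96 × 0.06 = 5.76
Sum = 68.12
68.12 is ≥ 65.5 and < 82 → Meets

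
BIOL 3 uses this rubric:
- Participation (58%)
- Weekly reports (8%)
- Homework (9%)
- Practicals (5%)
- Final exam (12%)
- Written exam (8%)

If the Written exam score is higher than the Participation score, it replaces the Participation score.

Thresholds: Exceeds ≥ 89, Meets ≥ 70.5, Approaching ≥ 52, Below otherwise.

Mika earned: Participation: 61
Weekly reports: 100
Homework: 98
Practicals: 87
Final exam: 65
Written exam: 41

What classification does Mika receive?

Approaching

Written exam (41) ≤ Participation (61), so Participation stays at 61.
Weighted total:
  Participation 61 × 0.58 = 35.38
  Weekly reports 100 × 0.08 = 8
  Homework 98 × 0.09 = 8.82
  Practicals 87 × 0.05 = 4.35
  Final exam 65 × 0.12 = 7.8
  Written exam 41 × 0.08 = 3.28
Sum = 67.63
67.63 is ≥ 52 and < 70.5 → Approaching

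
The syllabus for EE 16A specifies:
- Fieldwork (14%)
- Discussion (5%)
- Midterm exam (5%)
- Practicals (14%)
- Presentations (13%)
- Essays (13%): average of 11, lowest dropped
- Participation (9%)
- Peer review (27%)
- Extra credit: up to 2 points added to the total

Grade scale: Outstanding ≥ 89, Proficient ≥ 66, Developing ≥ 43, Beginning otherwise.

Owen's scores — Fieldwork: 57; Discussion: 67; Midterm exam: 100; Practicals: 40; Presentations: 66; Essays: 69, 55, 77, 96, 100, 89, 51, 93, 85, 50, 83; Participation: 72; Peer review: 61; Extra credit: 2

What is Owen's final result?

Developing

Essays: drop 50 → average of remaining 10 = 798/10 = 79.8
Weighted total:
  Fieldwork 57 × 0.14 = 7.98
  Discussion 67 × 0.05 = 3.35
  Midterm exam 100 × 0.05 = 5
  Practicals 40 × 0.14 = 5.6
  Presentations 66 × 0.13 = 8.58
  Essays 79.8 × 0.13 = 10.374
  Participation 72 × 0.09 = 6.48
  Peer review 61 × 0.27 = 16.47
Sum = 63.834
Extra credit: 63.834 + 2 = 65.834
65.834 is ≥ 43 and < 66 → Developing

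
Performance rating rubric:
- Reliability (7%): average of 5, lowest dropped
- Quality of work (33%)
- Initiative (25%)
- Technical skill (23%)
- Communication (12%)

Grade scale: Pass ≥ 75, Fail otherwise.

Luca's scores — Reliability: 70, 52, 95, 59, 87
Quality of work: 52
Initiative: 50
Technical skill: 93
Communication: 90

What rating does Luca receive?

Reliability: drop 52 → average of remaining 4 = 311/4 = 77.75
Weighted total:
  Reliability 77.75 × 0.07 = 5.4425
  Quality of work 52 × 0.33 = 17.16
  Initiative 50 × 0.25 = 12.5
  Technical skill 93 × 0.23 = 21.39
  Communication 90 × 0.12 = 10.8
Sum = 67.2925
67.2925 < 75 → Fail

Fail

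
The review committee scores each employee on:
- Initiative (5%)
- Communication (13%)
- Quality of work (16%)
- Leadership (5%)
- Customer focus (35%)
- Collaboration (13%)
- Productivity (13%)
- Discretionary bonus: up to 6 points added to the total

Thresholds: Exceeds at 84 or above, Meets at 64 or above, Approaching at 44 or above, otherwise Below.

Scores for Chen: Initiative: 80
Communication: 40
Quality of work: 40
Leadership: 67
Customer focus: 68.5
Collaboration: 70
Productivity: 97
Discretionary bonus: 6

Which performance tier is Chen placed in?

Weighted total:
  Initiative 80 × 0.05 = 4
  Communication 40 × 0.13 = 5.2
  Quality of work 40 × 0.16 = 6.4
  Leadership 67 × 0.05 = 3.35
  Customer focus 68.5 × 0.35 = 23.975
  Collaboration 70 × 0.13 = 9.1
  Productivity 97 × 0.13 = 12.61
Sum = 64.635
Discretionary bonus: 64.635 + 6 = 70.635
70.635 is ≥ 64 and < 84 → Meets

Meets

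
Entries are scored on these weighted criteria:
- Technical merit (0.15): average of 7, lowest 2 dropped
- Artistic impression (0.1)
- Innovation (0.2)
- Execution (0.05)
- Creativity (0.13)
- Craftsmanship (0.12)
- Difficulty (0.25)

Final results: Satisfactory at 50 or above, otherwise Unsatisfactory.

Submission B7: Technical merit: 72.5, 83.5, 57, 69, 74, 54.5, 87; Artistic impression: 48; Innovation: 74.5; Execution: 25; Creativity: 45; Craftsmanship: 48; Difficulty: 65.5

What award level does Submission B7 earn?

Technical merit: drop 54.5, 57 → average of remaining 5 = 386/5 = 77.2
Weighted total:
  Technical merit 77.2 × 0.15 = 11.58
  Artistic impression 48 × 0.1 = 4.8
  Innovation 74.5 × 0.2 = 14.9
  Execution 25 × 0.05 = 1.25
  Creativity 45 × 0.13 = 5.85
  Craftsmanship 48 × 0.12 = 5.76
  Difficulty 65.5 × 0.25 = 16.375
Sum = 60.515
60.515 ≥ 50 → Satisfactory

Satisfactory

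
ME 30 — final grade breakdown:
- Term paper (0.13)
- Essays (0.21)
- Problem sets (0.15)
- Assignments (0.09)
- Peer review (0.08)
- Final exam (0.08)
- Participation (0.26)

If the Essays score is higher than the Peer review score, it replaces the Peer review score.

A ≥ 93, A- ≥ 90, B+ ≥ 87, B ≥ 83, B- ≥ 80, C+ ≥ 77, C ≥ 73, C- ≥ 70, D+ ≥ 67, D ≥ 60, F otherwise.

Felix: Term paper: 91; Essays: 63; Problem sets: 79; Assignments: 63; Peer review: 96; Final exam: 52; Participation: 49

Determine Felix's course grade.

D+

Essays (63) ≤ Peer review (96), so Peer review stays at 96.
Weighted total:
  Term paper 91 × 0.13 = 11.83
  Essays 63 × 0.21 = 13.23
  Problem sets 79 × 0.15 = 11.85
  Assignments 63 × 0.09 = 5.67
  Peer review 96 × 0.08 = 7.68
  Final exam 52 × 0.08 = 4.16
  Participation 49 × 0.26 = 12.74
Sum = 67.16
67.16 is ≥ 67 and < 70 → D+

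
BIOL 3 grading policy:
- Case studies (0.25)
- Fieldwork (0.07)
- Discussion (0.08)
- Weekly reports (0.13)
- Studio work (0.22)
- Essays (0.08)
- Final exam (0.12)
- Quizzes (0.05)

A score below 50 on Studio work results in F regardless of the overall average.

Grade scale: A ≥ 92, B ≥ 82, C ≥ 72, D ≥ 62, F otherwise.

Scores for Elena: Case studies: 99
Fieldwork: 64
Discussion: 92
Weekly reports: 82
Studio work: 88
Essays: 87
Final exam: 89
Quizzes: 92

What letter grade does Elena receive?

B

Studio work score 88 ≥ 50: minimum met.
Weighted total:
  Case studies 99 × 0.25 = 24.75
  Fieldwork 64 × 0.07 = 4.48
  Discussion 92 × 0.08 = 7.36
  Weekly reports 82 × 0.13 = 10.66
  Studio work 88 × 0.22 = 19.36
  Essays 87 × 0.08 = 6.96
  Final exam 89 × 0.12 = 10.68
  Quizzes 92 × 0.05 = 4.6
Sum = 88.85
88.85 is ≥ 82 and < 92 → B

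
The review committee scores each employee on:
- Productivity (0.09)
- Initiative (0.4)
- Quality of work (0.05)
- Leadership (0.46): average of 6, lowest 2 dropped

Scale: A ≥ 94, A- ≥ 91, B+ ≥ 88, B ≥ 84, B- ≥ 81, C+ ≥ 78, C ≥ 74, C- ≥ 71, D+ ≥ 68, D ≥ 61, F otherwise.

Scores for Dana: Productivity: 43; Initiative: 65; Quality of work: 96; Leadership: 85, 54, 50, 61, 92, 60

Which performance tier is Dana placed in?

Leadership: drop 50, 54 → average of remaining 4 = 298/4 = 74.5
Weighted total:
  Productivity 43 × 0.09 = 3.87
  Initiative 65 × 0.4 = 26
  Quality of work 96 × 0.05 = 4.8
  Leadership 74.5 × 0.46 = 34.27
Sum = 68.94
68.94 is ≥ 68 and < 71 → D+

D+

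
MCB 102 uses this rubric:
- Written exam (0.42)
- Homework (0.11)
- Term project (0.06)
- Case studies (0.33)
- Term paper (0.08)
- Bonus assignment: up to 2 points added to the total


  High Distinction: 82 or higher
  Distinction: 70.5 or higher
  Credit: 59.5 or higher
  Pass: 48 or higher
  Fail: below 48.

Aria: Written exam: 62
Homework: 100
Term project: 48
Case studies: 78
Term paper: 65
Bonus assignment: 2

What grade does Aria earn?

Distinction

Weighted total:
  Written exam 62 × 0.42 = 26.04
  Homework 100 × 0.11 = 11
  Term project 48 × 0.06 = 2.88
  Case studies 78 × 0.33 = 25.74
  Term paper 65 × 0.08 = 5.2
Sum = 70.86
Bonus assignment: 70.86 + 2 = 72.86
72.86 is ≥ 70.5 and < 82 → Distinction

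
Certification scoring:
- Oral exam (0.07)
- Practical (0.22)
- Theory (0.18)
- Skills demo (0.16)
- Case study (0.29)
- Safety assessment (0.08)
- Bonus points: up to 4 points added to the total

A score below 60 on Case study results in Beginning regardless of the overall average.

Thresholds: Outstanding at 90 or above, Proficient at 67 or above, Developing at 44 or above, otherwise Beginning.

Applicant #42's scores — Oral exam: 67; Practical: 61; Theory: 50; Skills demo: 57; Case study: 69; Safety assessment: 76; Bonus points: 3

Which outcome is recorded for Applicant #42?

Case study score 69 ≥ 60: minimum met.
Weighted total:
  Oral exam 67 × 0.07 = 4.69
  Practical 61 × 0.22 = 13.42
  Theory 50 × 0.18 = 9
  Skills demo 57 × 0.16 = 9.12
  Case study 69 × 0.29 = 20.01
  Safety assessment 76 × 0.08 = 6.08
Sum = 62.32
Bonus points: 62.32 + 3 = 65.32
65.32 is ≥ 44 and < 67 → Developing

Developing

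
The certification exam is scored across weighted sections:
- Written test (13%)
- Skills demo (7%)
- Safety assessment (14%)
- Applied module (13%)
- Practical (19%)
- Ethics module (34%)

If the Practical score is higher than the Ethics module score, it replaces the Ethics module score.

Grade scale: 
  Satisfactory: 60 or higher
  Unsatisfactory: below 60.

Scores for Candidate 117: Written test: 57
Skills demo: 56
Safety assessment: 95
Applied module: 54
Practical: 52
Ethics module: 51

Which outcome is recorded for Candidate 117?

Unsatisfactory

Practical (52) > Ethics module (51), so Ethics module counts as 52.
Weighted total:
  Written test 57 × 0.13 = 7.41
  Skills demo 56 × 0.07 = 3.92
  Safety assessment 95 × 0.14 = 13.3
  Applied module 54 × 0.13 = 7.02
  Practical 52 × 0.19 = 9.88
  Ethics module 52 × 0.34 = 17.68
Sum = 59.21
59.21 < 60 → Unsatisfactory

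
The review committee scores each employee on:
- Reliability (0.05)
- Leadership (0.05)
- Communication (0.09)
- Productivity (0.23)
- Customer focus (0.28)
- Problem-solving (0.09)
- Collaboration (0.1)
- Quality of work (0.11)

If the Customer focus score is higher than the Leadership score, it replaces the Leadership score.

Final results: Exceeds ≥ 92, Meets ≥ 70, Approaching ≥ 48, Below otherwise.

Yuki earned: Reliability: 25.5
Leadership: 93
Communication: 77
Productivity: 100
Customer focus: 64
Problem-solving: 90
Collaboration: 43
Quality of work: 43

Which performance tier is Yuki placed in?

Meets

Customer focus (64) ≤ Leadership (93), so Leadership stays at 93.
Weighted total:
  Reliability 25.5 × 0.05 = 1.275
  Leadership 93 × 0.05 = 4.65
  Communication 77 × 0.09 = 6.93
  Productivity 100 × 0.23 = 23
  Customer focus 64 × 0.28 = 17.92
  Problem-solving 90 × 0.09 = 8.1
  Collaboration 43 × 0.1 = 4.3
  Quality of work 43 × 0.11 = 4.73
Sum = 70.905
70.905 is ≥ 70 and < 92 → Meets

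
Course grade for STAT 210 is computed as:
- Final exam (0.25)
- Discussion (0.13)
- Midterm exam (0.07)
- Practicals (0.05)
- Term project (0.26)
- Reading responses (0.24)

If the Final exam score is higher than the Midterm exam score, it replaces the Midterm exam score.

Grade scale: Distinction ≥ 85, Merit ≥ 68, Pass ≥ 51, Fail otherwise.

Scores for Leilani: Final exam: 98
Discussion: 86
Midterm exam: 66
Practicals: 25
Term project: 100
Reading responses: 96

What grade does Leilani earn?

Distinction

Final exam (98) > Midterm exam (66), so Midterm exam counts as 98.
Weighted total:
  Final exam 98 × 0.25 = 24.5
  Discussion 86 × 0.13 = 11.18
  Midterm exam 98 × 0.07 = 6.86
  Practicals 25 × 0.05 = 1.25
  Term project 100 × 0.26 = 26
  Reading responses 96 × 0.24 = 23.04
Sum = 92.83
92.83 ≥ 85 → Distinction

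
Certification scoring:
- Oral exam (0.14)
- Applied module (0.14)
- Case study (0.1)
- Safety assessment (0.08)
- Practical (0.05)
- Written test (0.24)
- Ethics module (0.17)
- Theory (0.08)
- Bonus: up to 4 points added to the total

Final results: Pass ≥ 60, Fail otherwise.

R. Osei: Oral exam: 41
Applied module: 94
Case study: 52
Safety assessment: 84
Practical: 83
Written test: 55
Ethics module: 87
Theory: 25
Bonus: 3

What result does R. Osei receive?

Pass

Weighted total:
  Oral exam 41 × 0.14 = 5.74
  Applied module 94 × 0.14 = 13.16
  Case study 52 × 0.1 = 5.2
  Safety assessment 84 × 0.08 = 6.72
  Practical 83 × 0.05 = 4.15
  Written test 55 × 0.24 = 13.2
  Ethics module 87 × 0.17 = 14.79
  Theory 25 × 0.08 = 2
Sum = 64.96
Bonus: 64.96 + 3 = 67.96
67.96 ≥ 60 → Pass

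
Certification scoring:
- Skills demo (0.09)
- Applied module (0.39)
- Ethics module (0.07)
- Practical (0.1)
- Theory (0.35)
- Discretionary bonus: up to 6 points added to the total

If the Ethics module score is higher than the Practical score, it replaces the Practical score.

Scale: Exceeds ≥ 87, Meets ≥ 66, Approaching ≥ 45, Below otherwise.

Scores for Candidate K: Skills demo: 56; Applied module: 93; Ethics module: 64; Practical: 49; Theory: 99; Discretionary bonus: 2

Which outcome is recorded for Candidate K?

Exceeds

Ethics module (64) > Practical (49), so Practical counts as 64.
Weighted total:
  Skills demo 56 × 0.09 = 5.04
  Applied module 93 × 0.39 = 36.27
  Ethics module 64 × 0.07 = 4.48
  Practical 64 × 0.1 = 6.4
  Theory 99 × 0.35 = 34.65
Sum = 86.84
Discretionary bonus: 86.84 + 2 = 88.84
88.84 ≥ 87 → Exceeds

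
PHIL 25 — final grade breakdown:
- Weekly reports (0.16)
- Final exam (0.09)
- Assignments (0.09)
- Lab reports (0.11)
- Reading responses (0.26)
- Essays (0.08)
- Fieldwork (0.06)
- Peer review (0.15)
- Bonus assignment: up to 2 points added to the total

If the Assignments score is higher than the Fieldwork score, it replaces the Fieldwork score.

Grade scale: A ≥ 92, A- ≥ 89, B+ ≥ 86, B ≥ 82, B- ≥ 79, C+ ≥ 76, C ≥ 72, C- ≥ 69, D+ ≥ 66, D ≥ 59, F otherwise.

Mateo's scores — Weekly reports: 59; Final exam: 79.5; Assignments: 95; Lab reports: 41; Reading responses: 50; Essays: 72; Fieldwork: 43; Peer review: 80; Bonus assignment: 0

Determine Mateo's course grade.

Assignments (95) > Fieldwork (43), so Fieldwork counts as 95.
Weighted total:
  Weekly reports 59 × 0.16 = 9.44
  Final exam 79.5 × 0.09 = 7.155
  Assignments 95 × 0.09 = 8.55
  Lab reports 41 × 0.11 = 4.51
  Reading responses 50 × 0.26 = 13
  Essays 72 × 0.08 = 5.76
  Fieldwork 95 × 0.06 = 5.7
  Peer review 80 × 0.15 = 12
Sum = 66.115
Bonus assignment: 66.115 + 0 = 66.115
66.115 is ≥ 66 and < 69 → D+

D+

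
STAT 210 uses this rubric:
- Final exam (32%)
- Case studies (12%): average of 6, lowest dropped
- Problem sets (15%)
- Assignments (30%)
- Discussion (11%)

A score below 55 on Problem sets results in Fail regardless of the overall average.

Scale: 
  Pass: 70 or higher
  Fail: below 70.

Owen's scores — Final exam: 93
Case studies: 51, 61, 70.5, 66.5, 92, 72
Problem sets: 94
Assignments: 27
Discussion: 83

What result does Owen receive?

Case studies: drop 51 → average of remaining 5 = 362/5 = 72.4
Problem sets score 94 ≥ 55: minimum met.
Weighted total:
  Final exam 93 × 0.32 = 29.76
  Case studies 72.4 × 0.12 = 8.688
  Problem sets 94 × 0.15 = 14.1
  Assignments 27 × 0.3 = 8.1
  Discussion 83 × 0.11 = 9.13
Sum = 69.778
69.778 < 70 → Fail

Fail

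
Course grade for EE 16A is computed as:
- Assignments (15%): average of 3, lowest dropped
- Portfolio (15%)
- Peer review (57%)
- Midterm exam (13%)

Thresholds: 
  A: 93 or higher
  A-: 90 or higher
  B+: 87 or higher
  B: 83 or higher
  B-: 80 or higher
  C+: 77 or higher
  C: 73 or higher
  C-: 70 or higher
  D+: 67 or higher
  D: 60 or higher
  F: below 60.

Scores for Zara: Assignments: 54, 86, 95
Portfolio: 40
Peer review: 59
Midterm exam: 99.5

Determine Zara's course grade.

Assignments: drop 54 → average of remaining 2 = 181/2 = 90.5
Weighted total:
  Assignments 90.5 × 0.15 = 13.575
  Portfolio 40 × 0.15 = 6
  Peer review 59 × 0.57 = 33.63
  Midterm exam 99.5 × 0.13 = 12.935
Sum = 66.14
66.14 is ≥ 60 and < 67 → D

D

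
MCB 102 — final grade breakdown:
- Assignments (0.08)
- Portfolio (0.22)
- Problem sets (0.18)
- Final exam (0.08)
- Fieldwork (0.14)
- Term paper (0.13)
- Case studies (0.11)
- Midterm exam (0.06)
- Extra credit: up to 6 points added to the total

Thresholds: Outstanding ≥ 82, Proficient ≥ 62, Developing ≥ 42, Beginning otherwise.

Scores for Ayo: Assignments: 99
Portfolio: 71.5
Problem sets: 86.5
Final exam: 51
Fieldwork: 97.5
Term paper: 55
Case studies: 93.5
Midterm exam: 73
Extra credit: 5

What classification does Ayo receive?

Outstanding

Weighted total:
  Assignments 99 × 0.08 = 7.92
  Portfolio 71.5 × 0.22 = 15.73
  Problem sets 86.5 × 0.18 = 15.57
  Final exam 51 × 0.08 = 4.08
  Fieldwork 97.5 × 0.14 = 13.65
  Term paper 55 × 0.13 = 7.15
  Case studies 93.5 × 0.11 = 10.285
  Midterm exam 73 × 0.06 = 4.38
Sum = 78.765
Extra credit: 78.765 + 5 = 83.765
83.765 ≥ 82 → Outstanding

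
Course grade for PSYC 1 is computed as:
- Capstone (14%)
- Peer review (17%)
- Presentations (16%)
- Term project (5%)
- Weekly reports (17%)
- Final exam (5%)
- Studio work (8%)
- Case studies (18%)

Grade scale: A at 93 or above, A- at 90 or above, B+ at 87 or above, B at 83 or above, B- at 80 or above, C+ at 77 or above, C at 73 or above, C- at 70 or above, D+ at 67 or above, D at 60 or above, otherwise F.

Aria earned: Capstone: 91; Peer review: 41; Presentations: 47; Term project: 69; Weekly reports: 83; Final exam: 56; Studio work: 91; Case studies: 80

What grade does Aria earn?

D+

Weighted total:
  Capstone 91 × 0.14 = 12.74
  Peer review 41 × 0.17 = 6.97
  Presentations 47 × 0.16 = 7.52
  Term project 69 × 0.05 = 3.45
  Weekly reports 83 × 0.17 = 14.11
  Final exam 56 × 0.05 = 2.8
  Studio work 91 × 0.08 = 7.28
  Case studies 80 × 0.18 = 14.4
Sum = 69.27
69.27 is ≥ 67 and < 70 → D+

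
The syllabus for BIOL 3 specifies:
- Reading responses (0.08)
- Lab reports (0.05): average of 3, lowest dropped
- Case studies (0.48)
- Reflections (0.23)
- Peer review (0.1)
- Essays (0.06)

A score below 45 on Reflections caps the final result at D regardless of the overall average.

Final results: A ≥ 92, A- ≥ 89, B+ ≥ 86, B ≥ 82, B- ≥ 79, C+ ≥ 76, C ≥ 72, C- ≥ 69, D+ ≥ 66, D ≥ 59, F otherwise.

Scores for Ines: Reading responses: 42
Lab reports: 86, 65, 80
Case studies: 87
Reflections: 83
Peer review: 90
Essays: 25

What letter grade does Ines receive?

Lab reports: drop 65 → average of remaining 2 = 166/2 = 83
Reflections score 83 ≥ 45: minimum met.
Weighted total:
  Reading responses 42 × 0.08 = 3.36
  Lab reports 83 × 0.05 = 4.15
  Case studies 87 × 0.48 = 41.76
  Reflections 83 × 0.23 = 19.09
  Peer review 90 × 0.1 = 9
  Essays 25 × 0.06 = 1.5
Sum = 78.86
78.86 is ≥ 76 and < 79 → C+

C+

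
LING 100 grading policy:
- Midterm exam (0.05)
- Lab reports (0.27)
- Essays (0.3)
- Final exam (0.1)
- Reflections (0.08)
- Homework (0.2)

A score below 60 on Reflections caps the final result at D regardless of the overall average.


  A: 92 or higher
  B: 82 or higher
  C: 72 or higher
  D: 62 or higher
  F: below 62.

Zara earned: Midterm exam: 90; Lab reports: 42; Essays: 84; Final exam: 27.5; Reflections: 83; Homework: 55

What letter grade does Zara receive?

Reflections score 83 ≥ 60: minimum met.
Weighted total:
  Midterm exam 90 × 0.05 = 4.5
  Lab reports 42 × 0.27 = 11.34
  Essays 84 × 0.3 = 25.2
  Final exam 27.5 × 0.1 = 2.75
  Reflections 83 × 0.08 = 6.64
  Homework 55 × 0.2 = 11
Sum = 61.43
61.43 < 62 → F

F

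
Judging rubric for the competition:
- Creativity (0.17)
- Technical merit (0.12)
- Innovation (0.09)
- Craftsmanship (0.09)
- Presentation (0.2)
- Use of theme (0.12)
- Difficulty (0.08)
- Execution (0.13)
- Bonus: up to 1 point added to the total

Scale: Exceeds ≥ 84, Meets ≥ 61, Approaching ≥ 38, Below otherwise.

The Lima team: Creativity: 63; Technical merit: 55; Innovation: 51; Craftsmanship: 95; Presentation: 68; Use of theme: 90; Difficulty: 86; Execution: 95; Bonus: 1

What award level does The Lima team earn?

Meets

Weighted total:
  Creativity 63 × 0.17 = 10.71
  Technical merit 55 × 0.12 = 6.6
  Innovation 51 × 0.09 = 4.59
  Craftsmanship 95 × 0.09 = 8.55
  Presentation 68 × 0.2 = 13.6
  Use of theme 90 × 0.12 = 10.8
  Difficulty 86 × 0.08 = 6.88
  Execution 95 × 0.13 = 12.35
Sum = 74.08
Bonus: 74.08 + 1 = 75.08
75.08 is ≥ 61 and < 84 → Meets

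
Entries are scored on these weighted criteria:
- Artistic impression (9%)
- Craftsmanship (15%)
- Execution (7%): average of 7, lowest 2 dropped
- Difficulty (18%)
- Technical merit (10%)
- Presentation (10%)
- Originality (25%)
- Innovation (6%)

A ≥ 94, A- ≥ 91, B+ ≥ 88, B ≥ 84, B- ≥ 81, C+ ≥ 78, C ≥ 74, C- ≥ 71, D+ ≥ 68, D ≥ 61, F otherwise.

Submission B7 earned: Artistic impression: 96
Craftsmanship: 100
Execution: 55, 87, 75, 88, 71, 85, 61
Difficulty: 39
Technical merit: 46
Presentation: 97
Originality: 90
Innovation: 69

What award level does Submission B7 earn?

Execution: drop 55, 61 → average of remaining 5 = 406/5 = 81.2
Weighted total:
  Artistic impression 96 × 0.09 = 8.64
  Craftsmanship 100 × 0.15 = 15
  Execution 81.2 × 0.07 = 5.684
  Difficulty 39 × 0.18 = 7.02
  Technical merit 46 × 0.1 = 4.6
  Presentation 97 × 0.1 = 9.7
  Originality 90 × 0.25 = 22.5
  Innovation 69 × 0.06 = 4.14
Sum = 77.284
77.284 is ≥ 74 and < 78 → C

C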